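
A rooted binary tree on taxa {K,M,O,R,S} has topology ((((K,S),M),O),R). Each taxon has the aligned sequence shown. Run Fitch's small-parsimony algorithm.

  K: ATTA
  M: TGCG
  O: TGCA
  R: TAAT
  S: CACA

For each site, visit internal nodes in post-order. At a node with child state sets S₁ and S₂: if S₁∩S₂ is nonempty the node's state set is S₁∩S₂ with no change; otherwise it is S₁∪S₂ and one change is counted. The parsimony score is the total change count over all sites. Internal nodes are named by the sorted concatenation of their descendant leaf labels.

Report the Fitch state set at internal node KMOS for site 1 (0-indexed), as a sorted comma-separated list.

G

[col 0] KS: children K:{A}, S:{C} ∪→ {A,C}; cost 1
[col 0] KMS: children KS:{A,C}, M:{T} ∪→ {A,C,T}; cost 1
[col 0] KMOS: children KMS:{A,C,T}, O:{T} ∩→ {T}; cost 0
[col 0] KMORS: children KMOS:{T}, R:{T} ∩→ {T}; cost 0
[col 1] KS: children K:{T}, S:{A} ∪→ {A,T}; cost 1
[col 1] KMS: children KS:{A,T}, M:{G} ∪→ {A,G,T}; cost 1
[col 1] KMOS: children KMS:{A,G,T}, O:{G} ∩→ {G}; cost 0
[col 1] KMORS: children KMOS:{G}, R:{A} ∪→ {A,G}; cost 1
[col 2] KS: children K:{T}, S:{C} ∪→ {C,T}; cost 1
[col 2] KMS: children KS:{C,T}, M:{C} ∩→ {C}; cost 0
[col 2] KMOS: children KMS:{C}, O:{C} ∩→ {C}; cost 0
[col 2] KMORS: children KMOS:{C}, R:{A} ∪→ {A,C}; cost 1
[col 3] KS: children K:{A}, S:{A} ∩→ {A}; cost 0
[col 3] KMS: children KS:{A}, M:{G} ∪→ {A,G}; cost 1
[col 3] KMOS: children KMS:{A,G}, O:{A} ∩→ {A}; cost 0
[col 3] KMORS: children KMOS:{A}, R:{T} ∪→ {A,T}; cost 1
per-site changes: [2, 3, 2, 2]; total = 9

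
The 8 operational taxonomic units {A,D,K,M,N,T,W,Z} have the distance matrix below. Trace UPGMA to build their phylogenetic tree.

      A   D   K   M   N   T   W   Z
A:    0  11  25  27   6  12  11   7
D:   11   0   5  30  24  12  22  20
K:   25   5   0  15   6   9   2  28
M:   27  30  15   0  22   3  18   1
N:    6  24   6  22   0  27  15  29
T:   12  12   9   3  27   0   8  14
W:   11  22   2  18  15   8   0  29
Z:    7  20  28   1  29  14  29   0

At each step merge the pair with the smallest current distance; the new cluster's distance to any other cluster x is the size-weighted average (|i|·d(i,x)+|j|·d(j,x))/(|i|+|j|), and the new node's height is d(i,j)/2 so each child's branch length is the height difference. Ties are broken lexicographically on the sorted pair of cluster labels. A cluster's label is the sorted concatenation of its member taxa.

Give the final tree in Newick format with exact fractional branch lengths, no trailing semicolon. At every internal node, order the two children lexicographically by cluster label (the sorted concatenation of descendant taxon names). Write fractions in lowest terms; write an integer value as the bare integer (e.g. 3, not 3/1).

(((A:3,N:3):83/16,(D:13/2,((K:1,W:1):13/4,T:17/4):9/4):27/16):91/48,(M:1/2,Z:1/2):115/12)

step 1: merge (M,Z) at d=1; branch lengths M→1/2, Z→1/2; new cluster MZ
  updated: d(A,MZ)=17, d(D,MZ)=25, d(K,MZ)=43/2, d(MZ,N)=51/2, d(MZ,T)=17/2, d(MZ,W)=47/2
step 2: merge (K,W) at d=2; branch lengths K→1, W→1; new cluster KW
  updated: d(A,KW)=18, d(D,KW)=27/2, d(KW,MZ)=45/2, d(KW,N)=21/2, d(KW,T)=17/2
step 3: merge (A,N) at d=6; branch lengths A→3, N→3; new cluster AN
  updated: d(AN,D)=35/2, d(AN,KW)=57/4, d(AN,MZ)=85/4, d(AN,T)=39/2
step 4: merge (KW,T) at d=17/2; branch lengths KW→13/4, T→17/4; new cluster KTW
  updated: d(AN,KTW)=16, d(D,KTW)=13, d(KTW,MZ)=107/6
step 5: merge (D,KTW) at d=13; branch lengths D→13/2, KTW→9/4; new cluster DKTW
  updated: d(AN,DKTW)=131/8, d(DKTW,MZ)=157/8
step 6: merge (AN,DKTW) at d=131/8; branch lengths AN→83/16, DKTW→27/16; new cluster ADKNTW
  updated: d(ADKNTW,MZ)=121/6
step 7: merge (ADKNTW,MZ) at d=121/6; branch lengths ADKNTW→91/48, MZ→115/12; new cluster ADKMNTWZ
final tree: (((A:3,N:3):83/16,(D:13/2,((K:1,W:1):13/4,T:17/4):9/4):27/16):91/48,(M:1/2,Z:1/2):115/12)
total length: 2093/48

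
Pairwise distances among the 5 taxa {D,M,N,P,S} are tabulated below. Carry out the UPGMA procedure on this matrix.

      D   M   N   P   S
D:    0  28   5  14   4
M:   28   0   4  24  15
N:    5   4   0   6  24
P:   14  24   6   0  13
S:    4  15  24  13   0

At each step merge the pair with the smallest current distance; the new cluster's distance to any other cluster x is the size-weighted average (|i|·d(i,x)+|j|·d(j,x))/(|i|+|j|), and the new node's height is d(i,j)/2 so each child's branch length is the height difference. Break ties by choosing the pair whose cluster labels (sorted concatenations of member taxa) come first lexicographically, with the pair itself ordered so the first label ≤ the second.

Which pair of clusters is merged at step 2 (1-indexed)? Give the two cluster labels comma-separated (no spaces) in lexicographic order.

M,N

1. join D+S (d=4) ⇒ DS; edges |D|=2, |S|=2
  updated: d(DS,M)=43/2, d(DS,N)=29/2, d(DS,P)=27/2
2. join M+N (d=4) ⇒ MN; edges |M|=2, |N|=2
  updated: d(DS,MN)=18, d(MN,P)=15
3. join DS+P (d=27/2) ⇒ DPS; edges |DS|=19/4, |P|=27/4
  updated: d(DPS,MN)=17
4. join DPS+MN (d=17) ⇒ DMNPS; edges |DPS|=7/4, |MN|=13/2
final tree: (((D:2,S:2):19/4,P:27/4):7/4,(M:2,N:2):13/2)
total length: 111/4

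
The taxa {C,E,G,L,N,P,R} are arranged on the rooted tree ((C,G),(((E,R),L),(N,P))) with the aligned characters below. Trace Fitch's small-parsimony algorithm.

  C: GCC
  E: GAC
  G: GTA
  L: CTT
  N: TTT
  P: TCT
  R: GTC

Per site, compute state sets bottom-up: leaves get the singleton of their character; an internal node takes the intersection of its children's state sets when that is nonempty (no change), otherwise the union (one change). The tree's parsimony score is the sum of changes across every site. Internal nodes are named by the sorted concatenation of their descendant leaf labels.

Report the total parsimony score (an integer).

[col 0] CG: children C:{G}, G:{G} ∩→ {G}; cost 0
[col 0] ER: children E:{G}, R:{G} ∩→ {G}; cost 0
[col 0] ELR: children ER:{G}, L:{C} ∪→ {C,G}; cost 1
[col 0] NP: children N:{T}, P:{T} ∩→ {T}; cost 0
[col 0] ELNPR: children ELR:{C,G}, NP:{T} ∪→ {C,G,T}; cost 1
[col 0] CEGLNPR: children CG:{G}, ELNPR:{C,G,T} ∩→ {G}; cost 0
[col 1] CG: children C:{C}, G:{T} ∪→ {C,T}; cost 1
[col 1] ER: children E:{A}, R:{T} ∪→ {A,T}; cost 1
[col 1] ELR: children ER:{A,T}, L:{T} ∩→ {T}; cost 0
[col 1] NP: children N:{T}, P:{C} ∪→ {C,T}; cost 1
[col 1] ELNPR: children ELR:{T}, NP:{C,T} ∩→ {T}; cost 0
[col 1] CEGLNPR: children CG:{C,T}, ELNPR:{T} ∩→ {T}; cost 0
[col 2] CG: children C:{C}, G:{A} ∪→ {A,C}; cost 1
[col 2] ER: children E:{C}, R:{C} ∩→ {C}; cost 0
[col 2] ELR: children ER:{C}, L:{T} ∪→ {C,T}; cost 1
[col 2] NP: children N:{T}, P:{T} ∩→ {T}; cost 0
[col 2] ELNPR: children ELR:{C,T}, NP:{T} ∩→ {T}; cost 0
[col 2] CEGLNPR: children CG:{A,C}, ELNPR:{T} ∪→ {A,C,T}; cost 1
per-site changes: [2, 3, 3]; total = 8

8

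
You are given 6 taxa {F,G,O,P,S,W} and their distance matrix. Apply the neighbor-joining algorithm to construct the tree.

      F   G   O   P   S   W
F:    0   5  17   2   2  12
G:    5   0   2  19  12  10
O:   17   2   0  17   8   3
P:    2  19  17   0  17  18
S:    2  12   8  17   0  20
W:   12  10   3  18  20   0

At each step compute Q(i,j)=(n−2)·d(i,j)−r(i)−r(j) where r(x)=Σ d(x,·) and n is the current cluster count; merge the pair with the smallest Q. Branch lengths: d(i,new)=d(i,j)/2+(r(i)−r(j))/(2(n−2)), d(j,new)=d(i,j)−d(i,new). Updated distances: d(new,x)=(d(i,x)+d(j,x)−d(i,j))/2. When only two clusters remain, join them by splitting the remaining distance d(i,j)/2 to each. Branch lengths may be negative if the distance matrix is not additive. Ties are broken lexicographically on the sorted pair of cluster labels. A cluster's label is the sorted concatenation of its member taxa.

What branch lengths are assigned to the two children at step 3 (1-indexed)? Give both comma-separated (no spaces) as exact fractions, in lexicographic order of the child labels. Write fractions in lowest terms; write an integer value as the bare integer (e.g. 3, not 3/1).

23/4,3/2

step 1: merge (F,P) at d=2, Q=-103; branch lengths F→-27/8, P→43/8; new cluster FP
  updated: d(FP,G)=11, d(FP,O)=16, d(FP,S)=17/2, d(FP,W)=14
step 2: merge (FP,S) at d=17/2, Q=-145/2; branch lengths FP→53/12, S→49/12; new cluster FPS
  updated: d(FPS,G)=29/4, d(FPS,O)=31/4, d(FPS,W)=51/4
step 3: merge (FPS,G) at d=29/4, Q=-65/2; branch lengths FPS→23/4, G→3/2; new cluster FGPS
  updated: d(FGPS,O)=5/4, d(FGPS,W)=31/4
step 4: merge (FGPS,O) at d=5/4, Q=-12; branch lengths FGPS→3, O→-7/4; new cluster FGOPS
  updated: d(FGOPS,W)=19/4
step 5: merge (FGOPS,W) at d=19/4; branch lengths FGOPS→19/8, W→19/8; new cluster FGOPSW
final tree: (((((F:-27/8,P:43/8):53/12,S:49/12):23/4,G:3/2):3,O:-7/4):19/8,W:19/8)
total length: 95/4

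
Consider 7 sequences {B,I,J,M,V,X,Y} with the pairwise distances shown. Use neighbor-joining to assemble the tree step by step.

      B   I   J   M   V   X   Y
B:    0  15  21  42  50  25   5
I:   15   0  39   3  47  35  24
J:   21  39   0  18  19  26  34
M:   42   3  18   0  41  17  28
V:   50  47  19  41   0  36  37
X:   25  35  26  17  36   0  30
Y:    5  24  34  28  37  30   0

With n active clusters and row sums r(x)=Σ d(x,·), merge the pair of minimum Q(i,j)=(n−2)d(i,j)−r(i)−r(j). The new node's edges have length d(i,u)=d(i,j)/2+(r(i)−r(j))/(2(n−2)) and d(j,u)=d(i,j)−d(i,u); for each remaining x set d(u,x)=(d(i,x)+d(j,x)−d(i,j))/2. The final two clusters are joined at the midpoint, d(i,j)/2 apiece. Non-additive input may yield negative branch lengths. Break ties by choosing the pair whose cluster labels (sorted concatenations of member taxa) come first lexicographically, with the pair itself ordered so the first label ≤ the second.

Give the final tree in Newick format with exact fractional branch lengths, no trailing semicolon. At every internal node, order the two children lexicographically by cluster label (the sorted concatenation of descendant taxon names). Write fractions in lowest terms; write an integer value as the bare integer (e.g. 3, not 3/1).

1. join I+M (d=3, Q=-297) ⇒ IM; edges |I|=29/10, |M|=1/10
  updated: d(B,IM)=27, d(IM,J)=27, d(IM,V)=85/2, d(IM,X)=49/2, d(IM,Y)=49/2
2. join B+Y (d=5, Q=-477/2) ⇒ BY; edges |B|=35/16, |Y|=45/16
  updated: d(BY,IM)=93/4, d(BY,J)=25, d(BY,V)=41, d(BY,X)=25
3. join J+V (d=19, Q=-357/2) ⇒ JV; edges |J|=31/12, |V|=197/12
  updated: d(BY,JV)=47/2, d(IM,JV)=101/4, d(JV,X)=43/2
4. join BY+IM (d=93/4, Q=-393/4) ⇒ BIMY; edges |BY|=181/16, |IM|=191/16
  updated: d(BIMY,JV)=51/4, d(BIMY,X)=105/8
5. join BIMY+JV (d=51/4, Q=-379/8) ⇒ BIJMVY; edges |BIMY|=35/16, |JV|=169/16
  updated: d(BIJMVY,X)=175/16
6. join BIJMVY+X (d=175/16) ⇒ BIJMVXY; edges |BIJMVY|=175/32, |X|=175/32
final tree: ((((B:35/16,Y:45/16):181/16,(I:29/10,M:1/10):191/16):35/16,(J:31/12,V:197/12):169/16):175/32,X:175/32)
total length: 1183/16

((((B:35/16,Y:45/16):181/16,(I:29/10,M:1/10):191/16):35/16,(J:31/12,V:197/12):169/16):175/32,X:175/32)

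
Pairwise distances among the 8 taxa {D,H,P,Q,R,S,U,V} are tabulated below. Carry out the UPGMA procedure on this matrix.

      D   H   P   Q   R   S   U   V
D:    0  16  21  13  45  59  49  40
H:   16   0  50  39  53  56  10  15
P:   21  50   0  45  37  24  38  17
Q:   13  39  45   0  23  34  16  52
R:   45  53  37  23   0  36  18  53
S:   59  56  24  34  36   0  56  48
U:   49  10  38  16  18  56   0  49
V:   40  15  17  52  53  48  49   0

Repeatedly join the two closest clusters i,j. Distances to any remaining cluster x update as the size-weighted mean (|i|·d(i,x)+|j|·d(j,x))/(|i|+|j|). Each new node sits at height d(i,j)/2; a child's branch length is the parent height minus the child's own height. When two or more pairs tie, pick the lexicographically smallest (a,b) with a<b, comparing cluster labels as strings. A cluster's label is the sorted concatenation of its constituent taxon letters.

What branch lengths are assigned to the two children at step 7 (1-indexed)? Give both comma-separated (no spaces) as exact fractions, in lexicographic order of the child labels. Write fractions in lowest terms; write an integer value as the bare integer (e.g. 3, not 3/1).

step 1: merge (H,U) at d=10; branch lengths H→5, U→5; new cluster HU
  updated: d(D,HU)=65/2, d(HU,P)=44, d(HU,Q)=55/2, d(HU,R)=71/2, d(HU,S)=56, d(HU,V)=32
step 2: merge (D,Q) at d=13; branch lengths D→13/2, Q→13/2; new cluster DQ
  updated: d(DQ,HU)=30, d(DQ,P)=33, d(DQ,R)=34, d(DQ,S)=93/2, d(DQ,V)=46
step 3: merge (P,V) at d=17; branch lengths P→17/2, V→17/2; new cluster PV
  updated: d(DQ,PV)=79/2, d(HU,PV)=38, d(PV,R)=45, d(PV,S)=36
step 4: merge (DQ,HU) at d=30; branch lengths DQ→17/2, HU→10; new cluster DHQU
  updated: d(DHQU,PV)=155/4, d(DHQU,R)=139/4, d(DHQU,S)=205/4
step 5: merge (DHQU,R) at d=139/4; branch lengths DHQU→19/8, R→139/8; new cluster DHQRU
  updated: d(DHQRU,PV)=40, d(DHQRU,S)=241/5
step 6: merge (PV,S) at d=36; branch lengths PV→19/2, S→18; new cluster PSV
  updated: d(DHQRU,PSV)=641/15
step 7: merge (DHQRU,PSV) at d=641/15; branch lengths DHQRU→479/120, PSV→101/30; new cluster DHPQRSUV
final tree: ((((D:13/2,Q:13/2):17/2,(H:5,U:5):10):19/8,R:139/8):479/120,((P:17/2,V:17/2):19/2,S:18):101/30)
total length: 13573/120

479/120,101/30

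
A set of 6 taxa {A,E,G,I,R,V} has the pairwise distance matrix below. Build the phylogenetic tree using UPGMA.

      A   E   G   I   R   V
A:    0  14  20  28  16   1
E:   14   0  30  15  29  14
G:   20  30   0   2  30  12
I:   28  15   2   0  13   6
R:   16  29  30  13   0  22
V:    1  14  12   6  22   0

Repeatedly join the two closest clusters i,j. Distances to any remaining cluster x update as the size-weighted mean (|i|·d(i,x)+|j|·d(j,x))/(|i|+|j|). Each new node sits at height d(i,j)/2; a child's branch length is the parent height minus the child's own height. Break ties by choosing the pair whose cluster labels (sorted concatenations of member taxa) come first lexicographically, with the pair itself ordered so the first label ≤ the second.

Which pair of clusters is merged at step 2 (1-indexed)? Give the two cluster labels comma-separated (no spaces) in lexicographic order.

G,I

step 1: merge (A,V) at d=1; branch lengths A→1/2, V→1/2; new cluster AV
  updated: d(AV,E)=14, d(AV,G)=16, d(AV,I)=17, d(AV,R)=19
step 2: merge (G,I) at d=2; branch lengths G→1, I→1; new cluster GI
  updated: d(AV,GI)=33/2, d(E,GI)=45/2, d(GI,R)=43/2
step 3: merge (AV,E) at d=14; branch lengths AV→13/2, E→7; new cluster AEV
  updated: d(AEV,GI)=37/2, d(AEV,R)=67/3
step 4: merge (AEV,GI) at d=37/2; branch lengths AEV→9/4, GI→33/4; new cluster AEGIV
  updated: d(AEGIV,R)=22
step 5: merge (AEGIV,R) at d=22; branch lengths AEGIV→7/4, R→11; new cluster AEGIRV
final tree: ((((A:1/2,V:1/2):13/2,E:7):9/4,(G:1,I:1):33/4):7/4,R:11)
total length: 159/4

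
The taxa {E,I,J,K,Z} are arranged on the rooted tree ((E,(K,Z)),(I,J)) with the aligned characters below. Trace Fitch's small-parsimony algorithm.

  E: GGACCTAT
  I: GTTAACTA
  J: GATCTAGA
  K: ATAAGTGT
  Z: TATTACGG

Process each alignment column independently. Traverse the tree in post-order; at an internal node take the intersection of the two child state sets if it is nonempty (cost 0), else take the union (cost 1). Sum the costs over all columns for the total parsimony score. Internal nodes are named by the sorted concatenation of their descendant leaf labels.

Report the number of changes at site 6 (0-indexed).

site 0, node KZ: K={A} ∪ Z={T} → {A,T} (+1)
site 0, node EKZ: E={G} ∪ KZ={A,T} → {A,G,T} (+1)
site 0, node IJ: I={G} ∩ J={G} → {G} (+0)
site 0, node EIJKZ: EKZ={A,G,T} ∩ IJ={G} → {G} (+0)
site 1, node KZ: K={T} ∪ Z={A} → {A,T} (+1)
site 1, node EKZ: E={G} ∪ KZ={A,T} → {A,G,T} (+1)
site 1, node IJ: I={T} ∪ J={A} → {A,T} (+1)
site 1, node EIJKZ: EKZ={A,G,T} ∩ IJ={A,T} → {A,T} (+0)
site 2, node KZ: K={A} ∪ Z={T} → {A,T} (+1)
site 2, node EKZ: E={A} ∩ KZ={A,T} → {A} (+0)
site 2, node IJ: I={T} ∩ J={T} → {T} (+0)
site 2, node EIJKZ: EKZ={A} ∪ IJ={T} → {A,T} (+1)
site 3, node KZ: K={A} ∪ Z={T} → {A,T} (+1)
site 3, node EKZ: E={C} ∪ KZ={A,T} → {A,C,T} (+1)
site 3, node IJ: I={A} ∪ J={C} → {A,C} (+1)
site 3, node EIJKZ: EKZ={A,C,T} ∩ IJ={A,C} → {A,C} (+0)
site 4, node KZ: K={G} ∪ Z={A} → {A,G} (+1)
site 4, node EKZ: E={C} ∪ KZ={A,G} → {A,C,G} (+1)
site 4, node IJ: I={A} ∪ J={T} → {A,T} (+1)
site 4, node EIJKZ: EKZ={A,C,G} ∩ IJ={A,T} → {A} (+0)
site 5, node KZ: K={T} ∪ Z={C} → {C,T} (+1)
site 5, node EKZ: E={T} ∩ KZ={C,T} → {T} (+0)
site 5, node IJ: I={C} ∪ J={A} → {A,C} (+1)
site 5, node EIJKZ: EKZ={T} ∪ IJ={A,C} → {A,C,T} (+1)
site 6, node KZ: K={G} ∩ Z={G} → {G} (+0)
site 6, node EKZ: E={A} ∪ KZ={G} → {A,G} (+1)
site 6, node IJ: I={T} ∪ J={G} → {G,T} (+1)
site 6, node EIJKZ: EKZ={A,G} ∩ IJ={G,T} → {G} (+0)
site 7, node KZ: K={T} ∪ Z={G} → {G,T} (+1)
site 7, node EKZ: E={T} ∩ KZ={G,T} → {T} (+0)
site 7, node IJ: I={A} ∩ J={A} → {A} (+0)
site 7, node EIJKZ: EKZ={T} ∪ IJ={A} → {A,T} (+1)
per-site changes: [2, 3, 2, 3, 3, 3, 2, 2]; total = 20

2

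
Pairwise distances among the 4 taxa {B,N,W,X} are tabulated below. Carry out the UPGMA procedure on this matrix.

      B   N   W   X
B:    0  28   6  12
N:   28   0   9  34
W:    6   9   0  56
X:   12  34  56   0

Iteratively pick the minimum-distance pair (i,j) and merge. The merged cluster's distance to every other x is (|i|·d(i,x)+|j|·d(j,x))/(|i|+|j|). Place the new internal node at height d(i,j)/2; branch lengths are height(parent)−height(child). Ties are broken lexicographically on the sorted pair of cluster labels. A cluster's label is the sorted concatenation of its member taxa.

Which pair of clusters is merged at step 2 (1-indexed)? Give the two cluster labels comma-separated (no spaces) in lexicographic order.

1. join B+W (d=6) ⇒ BW; edges |B|=3, |W|=3
  updated: d(BW,N)=37/2, d(BW,X)=34
2. join BW+N (d=37/2) ⇒ BNW; edges |BW|=25/4, |N|=37/4
  updated: d(BNW,X)=34
3. join BNW+X (d=34) ⇒ BNWX; edges |BNW|=31/4, |X|=17
final tree: (((B:3,W:3):25/4,N:37/4):31/4,X:17)
total length: 185/4

BW,N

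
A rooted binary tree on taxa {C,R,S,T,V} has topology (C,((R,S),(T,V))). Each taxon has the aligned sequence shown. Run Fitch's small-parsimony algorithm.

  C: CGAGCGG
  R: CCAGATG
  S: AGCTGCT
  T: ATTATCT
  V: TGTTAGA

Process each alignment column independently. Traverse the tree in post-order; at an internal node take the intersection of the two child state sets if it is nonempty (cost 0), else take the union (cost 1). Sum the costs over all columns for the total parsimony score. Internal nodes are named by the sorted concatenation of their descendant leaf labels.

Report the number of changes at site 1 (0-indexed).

RS@0: {C} ∪ {A} = {A,C} (union, +1)
TV@0: {A} ∪ {T} = {A,T} (union, +1)
RSTV@0: {A,C} ∩ {A,T} = {A} (intersection, +0)
CRSTV@0: {C} ∪ {A} = {A,C} (union, +1)
RS@1: {C} ∪ {G} = {C,G} (union, +1)
TV@1: {T} ∪ {G} = {G,T} (union, +1)
RSTV@1: {C,G} ∩ {G,T} = {G} (intersection, +0)
CRSTV@1: {G} ∩ {G} = {G} (intersection, +0)
RS@2: {A} ∪ {C} = {A,C} (union, +1)
TV@2: {T} ∩ {T} = {T} (intersection, +0)
RSTV@2: {A,C} ∪ {T} = {A,C,T} (union, +1)
CRSTV@2: {A} ∩ {A,C,T} = {A} (intersection, +0)
RS@3: {G} ∪ {T} = {G,T} (union, +1)
TV@3: {A} ∪ {T} = {A,T} (union, +1)
RSTV@3: {G,T} ∩ {A,T} = {T} (intersection, +0)
CRSTV@3: {G} ∪ {T} = {G,T} (union, +1)
RS@4: {A} ∪ {G} = {A,G} (union, +1)
TV@4: {T} ∪ {A} = {A,T} (union, +1)
RSTV@4: {A,G} ∩ {A,T} = {A} (intersection, +0)
CRSTV@4: {C} ∪ {A} = {A,C} (union, +1)
RS@5: {T} ∪ {C} = {C,T} (union, +1)
TV@5: {C} ∪ {G} = {C,G} (union, +1)
RSTV@5: {C,T} ∩ {C,G} = {C} (intersection, +0)
CRSTV@5: {G} ∪ {C} = {C,G} (union, +1)
RS@6: {G} ∪ {T} = {G,T} (union, +1)
TV@6: {T} ∪ {A} = {A,T} (union, +1)
RSTV@6: {G,T} ∩ {A,T} = {T} (intersection, +0)
CRSTV@6: {G} ∪ {T} = {G,T} (union, +1)
per-site changes: [3, 2, 2, 3, 3, 3, 3]; total = 19

2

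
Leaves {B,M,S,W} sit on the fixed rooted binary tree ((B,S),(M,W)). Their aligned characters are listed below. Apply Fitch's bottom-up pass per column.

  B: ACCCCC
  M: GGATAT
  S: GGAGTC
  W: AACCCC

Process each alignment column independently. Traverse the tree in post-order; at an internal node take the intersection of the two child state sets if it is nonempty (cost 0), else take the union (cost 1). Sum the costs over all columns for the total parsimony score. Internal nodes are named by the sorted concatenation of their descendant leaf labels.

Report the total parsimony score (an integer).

site 0, node BS: B={A} ∪ S={G} → {A,G} (+1)
site 0, node MW: M={G} ∪ W={A} → {A,G} (+1)
site 0, node BMSW: BS={A,G} ∩ MW={A,G} → {A,G} (+0)
site 1, node BS: B={C} ∪ S={G} → {C,G} (+1)
site 1, node MW: M={G} ∪ W={A} → {A,G} (+1)
site 1, node BMSW: BS={C,G} ∩ MW={A,G} → {G} (+0)
site 2, node BS: B={C} ∪ S={A} → {A,C} (+1)
site 2, node MW: M={A} ∪ W={C} → {A,C} (+1)
site 2, node BMSW: BS={A,C} ∩ MW={A,C} → {A,C} (+0)
site 3, node BS: B={C} ∪ S={G} → {C,G} (+1)
site 3, node MW: M={T} ∪ W={C} → {C,T} (+1)
site 3, node BMSW: BS={C,G} ∩ MW={C,T} → {C} (+0)
site 4, node BS: B={C} ∪ S={T} → {C,T} (+1)
site 4, node MW: M={A} ∪ W={C} → {A,C} (+1)
site 4, node BMSW: BS={C,T} ∩ MW={A,C} → {C} (+0)
site 5, node BS: B={C} ∩ S={C} → {C} (+0)
site 5, node MW: M={T} ∪ W={C} → {C,T} (+1)
site 5, node BMSW: BS={C} ∩ MW={C,T} → {C} (+0)
per-site changes: [2, 2, 2, 2, 2, 1]; total = 11

11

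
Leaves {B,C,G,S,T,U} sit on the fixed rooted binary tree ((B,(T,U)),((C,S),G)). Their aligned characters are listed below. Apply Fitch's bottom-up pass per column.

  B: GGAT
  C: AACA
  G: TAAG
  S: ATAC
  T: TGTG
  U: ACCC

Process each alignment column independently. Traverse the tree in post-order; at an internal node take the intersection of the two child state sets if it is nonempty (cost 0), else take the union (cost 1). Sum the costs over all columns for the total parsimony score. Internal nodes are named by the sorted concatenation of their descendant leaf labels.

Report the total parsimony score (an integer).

[col 0] TU: children T:{T}, U:{A} ∪→ {A,T}; cost 1
[col 0] BTU: children B:{G}, TU:{A,T} ∪→ {A,G,T}; cost 1
[col 0] CS: children C:{A}, S:{A} ∩→ {A}; cost 0
[col 0] CGS: children CS:{A}, G:{T} ∪→ {A,T}; cost 1
[col 0] BCGSTU: children BTU:{A,G,T}, CGS:{A,T} ∩→ {A,T}; cost 0
[col 1] TU: children T:{G}, U:{C} ∪→ {C,G}; cost 1
[col 1] BTU: children B:{G}, TU:{C,G} ∩→ {G}; cost 0
[col 1] CS: children C:{A}, S:{T} ∪→ {A,T}; cost 1
[col 1] CGS: children CS:{A,T}, G:{A} ∩→ {A}; cost 0
[col 1] BCGSTU: children BTU:{G}, CGS:{A} ∪→ {A,G}; cost 1
[col 2] TU: children T:{T}, U:{C} ∪→ {C,T}; cost 1
[col 2] BTU: children B:{A}, TU:{C,T} ∪→ {A,C,T}; cost 1
[col 2] CS: children C:{C}, S:{A} ∪→ {A,C}; cost 1
[col 2] CGS: children CS:{A,C}, G:{A} ∩→ {A}; cost 0
[col 2] BCGSTU: children BTU:{A,C,T}, CGS:{A} ∩→ {A}; cost 0
[col 3] TU: children T:{G}, U:{C} ∪→ {C,G}; cost 1
[col 3] BTU: children B:{T}, TU:{C,G} ∪→ {C,G,T}; cost 1
[col 3] CS: children C:{A}, S:{C} ∪→ {A,C}; cost 1
[col 3] CGS: children CS:{A,C}, G:{G} ∪→ {A,C,G}; cost 1
[col 3] BCGSTU: children BTU:{C,G,T}, CGS:{A,C,G} ∩→ {C,G}; cost 0
per-site changes: [3, 3, 3, 4]; total = 13

13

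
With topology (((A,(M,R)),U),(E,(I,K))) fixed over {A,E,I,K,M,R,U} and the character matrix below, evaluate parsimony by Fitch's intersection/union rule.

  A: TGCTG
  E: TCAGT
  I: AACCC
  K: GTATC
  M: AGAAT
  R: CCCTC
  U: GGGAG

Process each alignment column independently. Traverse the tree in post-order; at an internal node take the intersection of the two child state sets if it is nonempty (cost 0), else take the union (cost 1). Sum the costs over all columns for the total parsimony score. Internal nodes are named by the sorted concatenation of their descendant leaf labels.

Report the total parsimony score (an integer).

MR@0: {A} ∪ {C} = {A,C} (union, +1)
AMR@0: {T} ∪ {A,C} = {A,C,T} (union, +1)
AMRU@0: {A,C,T} ∪ {G} = {A,C,G,T} (union, +1)
IK@0: {A} ∪ {G} = {A,G} (union, +1)
EIK@0: {T} ∪ {A,G} = {A,G,T} (union, +1)
AEIKMRU@0: {A,C,G,T} ∩ {A,G,T} = {A,G,T} (intersection, +0)
MR@1: {G} ∪ {C} = {C,G} (union, +1)
AMR@1: {G} ∩ {C,G} = {G} (intersection, +0)
AMRU@1: {G} ∩ {G} = {G} (intersection, +0)
IK@1: {A} ∪ {T} = {A,T} (union, +1)
EIK@1: {C} ∪ {A,T} = {A,C,T} (union, +1)
AEIKMRU@1: {G} ∪ {A,C,T} = {A,C,G,T} (union, +1)
MR@2: {A} ∪ {C} = {A,C} (union, +1)
AMR@2: {C} ∩ {A,C} = {C} (intersection, +0)
AMRU@2: {C} ∪ {G} = {C,G} (union, +1)
IK@2: {C} ∪ {A} = {A,C} (union, +1)
EIK@2: {A} ∩ {A,C} = {A} (intersection, +0)
AEIKMRU@2: {C,G} ∪ {A} = {A,C,G} (union, +1)
MR@3: {A} ∪ {T} = {A,T} (union, +1)
AMR@3: {T} ∩ {A,T} = {T} (intersection, +0)
AMRU@3: {T} ∪ {A} = {A,T} (union, +1)
IK@3: {C} ∪ {T} = {C,T} (union, +1)
EIK@3: {G} ∪ {C,T} = {C,G,T} (union, +1)
AEIKMRU@3: {A,T} ∩ {C,G,T} = {T} (intersection, +0)
MR@4: {T} ∪ {C} = {C,T} (union, +1)
AMR@4: {G} ∪ {C,T} = {C,G,T} (union, +1)
AMRU@4: {C,G,T} ∩ {G} = {G} (intersection, +0)
IK@4: {C} ∩ {C} = {C} (intersection, +0)
EIK@4: {T} ∪ {C} = {C,T} (union, +1)
AEIKMRU@4: {G} ∪ {C,T} = {C,G,T} (union, +1)
per-site changes: [5, 4, 4, 4, 4]; total = 21

21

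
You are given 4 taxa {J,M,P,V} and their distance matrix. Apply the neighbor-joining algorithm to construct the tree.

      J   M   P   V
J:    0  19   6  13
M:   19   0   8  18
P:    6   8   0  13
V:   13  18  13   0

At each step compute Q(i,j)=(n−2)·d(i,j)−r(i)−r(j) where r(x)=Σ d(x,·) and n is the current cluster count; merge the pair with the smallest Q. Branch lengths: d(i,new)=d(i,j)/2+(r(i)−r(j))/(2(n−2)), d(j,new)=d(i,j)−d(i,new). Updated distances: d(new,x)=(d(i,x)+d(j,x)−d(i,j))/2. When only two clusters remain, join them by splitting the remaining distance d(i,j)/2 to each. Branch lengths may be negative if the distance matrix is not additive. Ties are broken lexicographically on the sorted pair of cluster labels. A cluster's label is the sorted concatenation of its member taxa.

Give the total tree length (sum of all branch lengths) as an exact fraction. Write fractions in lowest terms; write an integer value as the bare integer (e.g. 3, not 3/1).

iteration 1: select J,V (d=13, Q=-56); attach at lengths (5, 8); label the merged cluster JV
  updated: d(JV,M)=12, d(JV,P)=3
iteration 2: select JV,M (d=12, Q=-23); attach at lengths (7/2, 17/2); label the merged cluster JMV
  updated: d(JMV,P)=-1/2
iteration 3: select JMV,P (d=-1/2); attach at lengths (-1/4, -1/4); label the merged cluster JMPV
final tree: (((J:5,V:8):7/2,M:17/2):-1/4,P:-1/4)
total length: 49/2

49/2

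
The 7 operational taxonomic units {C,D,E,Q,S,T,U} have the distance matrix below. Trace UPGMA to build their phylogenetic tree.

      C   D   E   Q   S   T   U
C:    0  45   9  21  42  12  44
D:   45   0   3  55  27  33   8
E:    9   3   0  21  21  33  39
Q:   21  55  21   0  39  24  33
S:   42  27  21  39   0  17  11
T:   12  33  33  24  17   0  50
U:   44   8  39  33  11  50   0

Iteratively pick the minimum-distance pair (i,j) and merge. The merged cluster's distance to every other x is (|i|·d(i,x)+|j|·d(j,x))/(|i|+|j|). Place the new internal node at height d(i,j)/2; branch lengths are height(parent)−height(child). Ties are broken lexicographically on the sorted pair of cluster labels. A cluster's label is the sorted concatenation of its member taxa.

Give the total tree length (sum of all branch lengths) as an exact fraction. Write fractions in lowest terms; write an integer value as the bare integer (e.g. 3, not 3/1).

step 1: merge (D,E) at d=3; branch lengths D→3/2, E→3/2; new cluster DE
  updated: d(C,DE)=27, d(DE,Q)=38, d(DE,S)=24, d(DE,T)=33, d(DE,U)=47/2
step 2: merge (S,U) at d=11; branch lengths S→11/2, U→11/2; new cluster SU
  updated: d(C,SU)=43, d(DE,SU)=95/4, d(Q,SU)=36, d(SU,T)=67/2
step 3: merge (C,T) at d=12; branch lengths C→6, T→6; new cluster CT
  updated: d(CT,DE)=30, d(CT,Q)=45/2, d(CT,SU)=153/4
step 4: merge (CT,Q) at d=45/2; branch lengths CT→21/4, Q→45/4; new cluster CQT
  updated: d(CQT,DE)=98/3, d(CQT,SU)=75/2
step 5: merge (DE,SU) at d=95/4; branch lengths DE→83/8, SU→51/8; new cluster DESU
  updated: d(CQT,DESU)=421/12
step 6: merge (CQT,DESU) at d=421/12; branch lengths CQT→151/24, DESU→17/3; new cluster CDEQSTU
final tree: (((C:6,T:6):21/4,Q:45/4):151/24,((D:3/2,E:3/2):83/8,(S:11/2,U:11/2):51/8):17/3)
total length: 1709/24

1709/24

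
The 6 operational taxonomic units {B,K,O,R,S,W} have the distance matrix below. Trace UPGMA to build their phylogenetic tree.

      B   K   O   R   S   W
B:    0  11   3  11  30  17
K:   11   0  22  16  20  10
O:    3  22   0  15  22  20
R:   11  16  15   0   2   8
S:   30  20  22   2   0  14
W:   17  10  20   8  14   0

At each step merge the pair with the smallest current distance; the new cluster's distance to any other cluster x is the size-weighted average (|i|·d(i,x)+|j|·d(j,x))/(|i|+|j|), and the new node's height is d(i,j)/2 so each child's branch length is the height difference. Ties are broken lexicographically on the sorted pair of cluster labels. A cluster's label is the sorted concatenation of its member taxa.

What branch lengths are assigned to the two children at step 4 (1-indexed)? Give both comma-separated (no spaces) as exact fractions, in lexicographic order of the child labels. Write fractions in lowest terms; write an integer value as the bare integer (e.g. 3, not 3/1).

1. join R+S (d=2) ⇒ RS; edges |R|=1, |S|=1
  updated: d(B,RS)=41/2, d(K,RS)=18, d(O,RS)=37/2, d(RS,W)=11
2. join B+O (d=3) ⇒ BO; edges |B|=3/2, |O|=3/2
  updated: d(BO,K)=33/2, d(BO,RS)=39/2, d(BO,W)=37/2
3. join K+W (d=10) ⇒ KW; edges |K|=5, |W|=5
  updated: d(BO,KW)=35/2, d(KW,RS)=29/2
4. join KW+RS (d=29/2) ⇒ KRSW; edges |KW|=9/4, |RS|=25/4
  updated: d(BO,KRSW)=37/2
5. join BO+KRSW (d=37/2) ⇒ BKORSW; edges |BO|=31/4, |KRSW|=2
final tree: ((B:3/2,O:3/2):31/4,((K:5,W:5):9/4,(R:1,S:1):25/4):2)
total length: 133/4

9/4,25/4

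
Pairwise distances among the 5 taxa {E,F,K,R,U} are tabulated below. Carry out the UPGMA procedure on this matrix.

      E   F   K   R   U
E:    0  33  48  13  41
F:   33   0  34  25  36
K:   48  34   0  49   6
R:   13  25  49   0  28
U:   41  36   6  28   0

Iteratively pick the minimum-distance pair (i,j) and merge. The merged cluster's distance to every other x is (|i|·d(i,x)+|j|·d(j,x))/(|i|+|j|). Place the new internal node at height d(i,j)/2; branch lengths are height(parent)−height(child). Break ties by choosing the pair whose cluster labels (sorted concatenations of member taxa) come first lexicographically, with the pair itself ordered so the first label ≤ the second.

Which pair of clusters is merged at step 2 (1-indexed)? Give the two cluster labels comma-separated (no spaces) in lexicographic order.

iteration 1: select K,U (d=6); attach at lengths (3, 3); label the merged cluster KU
  updated: d(E,KU)=89/2, d(F,KU)=35, d(KU,R)=77/2
iteration 2: select E,R (d=13); attach at lengths (13/2, 13/2); label the merged cluster ER
  updated: d(ER,F)=29, d(ER,KU)=83/2
iteration 3: select ER,F (d=29); attach at lengths (8, 29/2); label the merged cluster EFR
  updated: d(EFR,KU)=118/3
iteration 4: select EFR,KU (d=118/3); attach at lengths (31/6, 50/3); label the merged cluster EFKRU
final tree: (((E:13/2,R:13/2):8,F:29/2):31/6,(K:3,U:3):50/3)
total length: 190/3

E,R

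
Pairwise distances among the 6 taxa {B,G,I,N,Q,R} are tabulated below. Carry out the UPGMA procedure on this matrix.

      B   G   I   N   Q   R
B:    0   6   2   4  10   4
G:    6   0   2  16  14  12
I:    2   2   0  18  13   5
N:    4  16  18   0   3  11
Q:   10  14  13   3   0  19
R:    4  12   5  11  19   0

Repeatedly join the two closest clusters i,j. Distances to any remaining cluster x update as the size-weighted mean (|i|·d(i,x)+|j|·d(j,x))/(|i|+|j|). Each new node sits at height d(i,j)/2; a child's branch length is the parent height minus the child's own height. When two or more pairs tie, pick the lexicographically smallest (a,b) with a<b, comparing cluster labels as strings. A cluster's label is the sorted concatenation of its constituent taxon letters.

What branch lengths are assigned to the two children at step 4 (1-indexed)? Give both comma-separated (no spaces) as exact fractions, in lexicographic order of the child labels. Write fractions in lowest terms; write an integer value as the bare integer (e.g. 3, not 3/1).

1. join B+I (d=2) ⇒ BI; edges |B|=1, |I|=1
  updated: d(BI,G)=4, d(BI,N)=11, d(BI,Q)=23/2, d(BI,R)=9/2
2. join N+Q (d=3) ⇒ NQ; edges |N|=3/2, |Q|=3/2
  updated: d(BI,NQ)=45/4, d(G,NQ)=15, d(NQ,R)=15
3. join BI+G (d=4) ⇒ BGI; edges |BI|=1, |G|=2
  updated: d(BGI,NQ)=25/2, d(BGI,R)=7
4. join BGI+R (d=7) ⇒ BGIR; edges |BGI|=3/2, |R|=7/2
  updated: d(BGIR,NQ)=105/8
5. join BGIR+NQ (d=105/8) ⇒ BGINQR; edges |BGIR|=49/16, |NQ|=81/16
final tree: ((((B:1,I:1):1,G:2):3/2,R:7/2):49/16,(N:3/2,Q:3/2):81/16)
total length: 169/8

3/2,7/2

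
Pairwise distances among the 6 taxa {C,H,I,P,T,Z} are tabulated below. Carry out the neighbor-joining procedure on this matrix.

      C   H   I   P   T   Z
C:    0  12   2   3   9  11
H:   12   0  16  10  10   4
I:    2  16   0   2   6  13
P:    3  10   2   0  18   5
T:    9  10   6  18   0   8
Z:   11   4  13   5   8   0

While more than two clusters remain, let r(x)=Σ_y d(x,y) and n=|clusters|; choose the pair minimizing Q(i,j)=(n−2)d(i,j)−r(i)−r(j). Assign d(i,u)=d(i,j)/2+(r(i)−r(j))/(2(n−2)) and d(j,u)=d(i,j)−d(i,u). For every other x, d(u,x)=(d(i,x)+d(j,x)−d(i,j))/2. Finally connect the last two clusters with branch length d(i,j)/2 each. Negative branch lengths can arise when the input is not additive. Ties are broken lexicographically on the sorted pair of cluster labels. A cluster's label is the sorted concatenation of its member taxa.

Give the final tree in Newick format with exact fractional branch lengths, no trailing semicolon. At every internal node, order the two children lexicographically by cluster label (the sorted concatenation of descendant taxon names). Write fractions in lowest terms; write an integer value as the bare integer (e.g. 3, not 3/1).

1. join H+Z (d=4, Q=-77) ⇒ HZ; edges |H|=27/8, |Z|=5/8
  updated: d(C,HZ)=19/2, d(HZ,I)=25/2, d(HZ,P)=11/2, d(HZ,T)=7
2. join HZ+T (d=7, Q=-107/2) ⇒ HTZ; edges |HZ|=31/12, |T|=53/12
  updated: d(C,HTZ)=23/4, d(HTZ,I)=23/4, d(HTZ,P)=33/4
3. join C+HTZ (d=23/4, Q=-19) ⇒ CHTZ; edges |C|=5/8, |HTZ|=41/8
  updated: d(CHTZ,I)=1, d(CHTZ,P)=11/4
4. join CHTZ+I (d=1, Q=-23/4) ⇒ CHITZ; edges |CHTZ|=7/8, |I|=1/8
  updated: d(CHITZ,P)=15/8
5. join CHITZ+P (d=15/8) ⇒ CHIPTZ; edges |CHITZ|=15/16, |P|=15/16
final tree: (((C:5/8,((H:27/8,Z:5/8):31/12,T:53/12):41/8):7/8,I:1/8):15/16,P:15/16)
total length: 157/8

(((C:5/8,((H:27/8,Z:5/8):31/12,T:53/12):41/8):7/8,I:1/8):15/16,P:15/16)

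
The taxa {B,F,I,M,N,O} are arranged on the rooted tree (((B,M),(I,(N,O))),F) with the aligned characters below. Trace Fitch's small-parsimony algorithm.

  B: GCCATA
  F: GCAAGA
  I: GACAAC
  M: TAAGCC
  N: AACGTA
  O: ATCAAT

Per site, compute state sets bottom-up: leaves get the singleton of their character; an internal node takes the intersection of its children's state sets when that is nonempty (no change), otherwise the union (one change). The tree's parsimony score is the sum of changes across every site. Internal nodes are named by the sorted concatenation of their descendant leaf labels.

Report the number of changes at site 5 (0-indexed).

BM@0: {G} ∪ {T} = {G,T} (union, +1)
NO@0: {A} ∩ {A} = {A} (intersection, +0)
INO@0: {G} ∪ {A} = {A,G} (union, +1)
BIMNO@0: {G,T} ∩ {A,G} = {G} (intersection, +0)
BFIMNO@0: {G} ∩ {G} = {G} (intersection, +0)
BM@1: {C} ∪ {A} = {A,C} (union, +1)
NO@1: {A} ∪ {T} = {A,T} (union, +1)
INO@1: {A} ∩ {A,T} = {A} (intersection, +0)
BIMNO@1: {A,C} ∩ {A} = {A} (intersection, +0)
BFIMNO@1: {A} ∪ {C} = {A,C} (union, +1)
BM@2: {C} ∪ {A} = {A,C} (union, +1)
NO@2: {C} ∩ {C} = {C} (intersection, +0)
INO@2: {C} ∩ {C} = {C} (intersection, +0)
BIMNO@2: {A,C} ∩ {C} = {C} (intersection, +0)
BFIMNO@2: {C} ∪ {A} = {A,C} (union, +1)
BM@3: {A} ∪ {G} = {A,G} (union, +1)
NO@3: {G} ∪ {A} = {A,G} (union, +1)
INO@3: {A} ∩ {A,G} = {A} (intersection, +0)
BIMNO@3: {A,G} ∩ {A} = {A} (intersection, +0)
BFIMNO@3: {A} ∩ {A} = {A} (intersection, +0)
BM@4: {T} ∪ {C} = {C,T} (union, +1)
NO@4: {T} ∪ {A} = {A,T} (union, +1)
INO@4: {A} ∩ {A,T} = {A} (intersection, +0)
BIMNO@4: {C,T} ∪ {A} = {A,C,T} (union, +1)
BFIMNO@4: {A,C,T} ∪ {G} = {A,C,G,T} (union, +1)
BM@5: {A} ∪ {C} = {A,C} (union, +1)
NO@5: {A} ∪ {T} = {A,T} (union, +1)
INO@5: {C} ∪ {A,T} = {A,C,T} (union, +1)
BIMNO@5: {A,C} ∩ {A,C,T} = {A,C} (intersection, +0)
BFIMNO@5: {A,C} ∩ {A} = {A} (intersection, +0)
per-site changes: [2, 3, 2, 2, 4, 3]; total = 16

3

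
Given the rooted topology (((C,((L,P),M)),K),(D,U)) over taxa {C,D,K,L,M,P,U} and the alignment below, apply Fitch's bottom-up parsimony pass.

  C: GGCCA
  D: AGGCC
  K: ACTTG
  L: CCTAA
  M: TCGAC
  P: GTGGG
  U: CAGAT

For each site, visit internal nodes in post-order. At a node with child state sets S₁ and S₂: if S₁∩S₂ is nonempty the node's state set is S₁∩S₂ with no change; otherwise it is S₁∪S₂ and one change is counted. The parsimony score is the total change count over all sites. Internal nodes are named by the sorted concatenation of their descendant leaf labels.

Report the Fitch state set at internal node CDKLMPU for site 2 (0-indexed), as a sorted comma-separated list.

[col 0] LP: children L:{C}, P:{G} ∪→ {C,G}; cost 1
[col 0] LMP: children LP:{C,G}, M:{T} ∪→ {C,G,T}; cost 1
[col 0] CLMP: children C:{G}, LMP:{C,G,T} ∩→ {G}; cost 0
[col 0] CKLMP: children CLMP:{G}, K:{A} ∪→ {A,G}; cost 1
[col 0] DU: children D:{A}, U:{C} ∪→ {A,C}; cost 1
[col 0] CDKLMPU: children CKLMP:{A,G}, DU:{A,C} ∩→ {A}; cost 0
[col 1] LP: children L:{C}, P:{T} ∪→ {C,T}; cost 1
[col 1] LMP: children LP:{C,T}, M:{C} ∩→ {C}; cost 0
[col 1] CLMP: children C:{G}, LMP:{C} ∪→ {C,G}; cost 1
[col 1] CKLMP: children CLMP:{C,G}, K:{C} ∩→ {C}; cost 0
[col 1] DU: children D:{G}, U:{A} ∪→ {A,G}; cost 1
[col 1] CDKLMPU: children CKLMP:{C}, DU:{A,G} ∪→ {A,C,G}; cost 1
[col 2] LP: children L:{T}, P:{G} ∪→ {G,T}; cost 1
[col 2] LMP: children LP:{G,T}, M:{G} ∩→ {G}; cost 0
[col 2] CLMP: children C:{C}, LMP:{G} ∪→ {C,G}; cost 1
[col 2] CKLMP: children CLMP:{C,G}, K:{T} ∪→ {C,G,T}; cost 1
[col 2] DU: children D:{G}, U:{G} ∩→ {G}; cost 0
[col 2] CDKLMPU: children CKLMP:{C,G,T}, DU:{G} ∩→ {G}; cost 0
[col 3] LP: children L:{A}, P:{G} ∪→ {A,G}; cost 1
[col 3] LMP: children LP:{A,G}, M:{A} ∩→ {A}; cost 0
[col 3] CLMP: children C:{C}, LMP:{A} ∪→ {A,C}; cost 1
[col 3] CKLMP: children CLMP:{A,C}, K:{T} ∪→ {A,C,T}; cost 1
[col 3] DU: children D:{C}, U:{A} ∪→ {A,C}; cost 1
[col 3] CDKLMPU: children CKLMP:{A,C,T}, DU:{A,C} ∩→ {A,C}; cost 0
[col 4] LP: children L:{A}, P:{G} ∪→ {A,G}; cost 1
[col 4] LMP: children LP:{A,G}, M:{C} ∪→ {A,C,G}; cost 1
[col 4] CLMP: children C:{A}, LMP:{A,C,G} ∩→ {A}; cost 0
[col 4] CKLMP: children CLMP:{A}, K:{G} ∪→ {A,G}; cost 1
[col 4] DU: children D:{C}, U:{T} ∪→ {C,T}; cost 1
[col 4] CDKLMPU: children CKLMP:{A,G}, DU:{C,T} ∪→ {A,C,G,T}; cost 1
per-site changes: [4, 4, 3, 4, 5]; total = 20

G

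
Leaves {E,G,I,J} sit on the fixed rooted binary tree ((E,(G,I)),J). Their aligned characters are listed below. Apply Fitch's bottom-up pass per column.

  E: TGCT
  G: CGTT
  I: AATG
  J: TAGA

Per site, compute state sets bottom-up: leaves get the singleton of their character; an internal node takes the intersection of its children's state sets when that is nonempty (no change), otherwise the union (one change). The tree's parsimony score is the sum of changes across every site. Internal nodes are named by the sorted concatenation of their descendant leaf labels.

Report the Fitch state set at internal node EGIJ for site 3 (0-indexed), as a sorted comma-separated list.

[col 0] GI: children G:{C}, I:{A} ∪→ {A,C}; cost 1
[col 0] EGI: children E:{T}, GI:{A,C} ∪→ {A,C,T}; cost 1
[col 0] EGIJ: children EGI:{A,C,T}, J:{T} ∩→ {T}; cost 0
[col 1] GI: children G:{G}, I:{A} ∪→ {A,G}; cost 1
[col 1] EGI: children E:{G}, GI:{A,G} ∩→ {G}; cost 0
[col 1] EGIJ: children EGI:{G}, J:{A} ∪→ {A,G}; cost 1
[col 2] GI: children G:{T}, I:{T} ∩→ {T}; cost 0
[col 2] EGI: children E:{C}, GI:{T} ∪→ {C,T}; cost 1
[col 2] EGIJ: children EGI:{C,T}, J:{G} ∪→ {C,G,T}; cost 1
[col 3] GI: children G:{T}, I:{G} ∪→ {G,T}; cost 1
[col 3] EGI: children E:{T}, GI:{G,T} ∩→ {T}; cost 0
[col 3] EGIJ: children EGI:{T}, J:{A} ∪→ {A,T}; cost 1
per-site changes: [2, 2, 2, 2]; total = 8

A,T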